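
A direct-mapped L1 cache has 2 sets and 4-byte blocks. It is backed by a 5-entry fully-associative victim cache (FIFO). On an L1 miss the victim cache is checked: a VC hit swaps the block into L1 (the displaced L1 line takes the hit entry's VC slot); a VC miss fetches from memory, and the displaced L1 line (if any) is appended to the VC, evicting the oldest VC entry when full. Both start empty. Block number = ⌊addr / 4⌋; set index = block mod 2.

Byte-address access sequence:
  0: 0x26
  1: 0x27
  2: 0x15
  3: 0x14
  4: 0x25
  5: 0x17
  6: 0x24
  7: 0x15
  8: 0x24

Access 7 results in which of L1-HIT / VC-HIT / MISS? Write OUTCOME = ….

  [0] addr=0x26 blk=9 s=1: MISS | VC []
  [1] addr=0x27 blk=9 s=1: L1-HIT | VC []
  [2] addr=0x15 blk=5 s=1: MISS | VC [9]
  [3] addr=0x14 blk=5 s=1: L1-HIT | VC [9]
  [4] addr=0x25 blk=9 s=1: VC-HIT | VC [5]
  [5] addr=0x17 blk=5 s=1: VC-HIT | VC [9]
  [6] addr=0x24 blk=9 s=1: VC-HIT | VC [5]
  [7] addr=0x15 blk=5 s=1: VC-HIT | VC [9]
  [8] addr=0x24 blk=9 s=1: VC-HIT | VC [5]

OUTCOME = VC-HIT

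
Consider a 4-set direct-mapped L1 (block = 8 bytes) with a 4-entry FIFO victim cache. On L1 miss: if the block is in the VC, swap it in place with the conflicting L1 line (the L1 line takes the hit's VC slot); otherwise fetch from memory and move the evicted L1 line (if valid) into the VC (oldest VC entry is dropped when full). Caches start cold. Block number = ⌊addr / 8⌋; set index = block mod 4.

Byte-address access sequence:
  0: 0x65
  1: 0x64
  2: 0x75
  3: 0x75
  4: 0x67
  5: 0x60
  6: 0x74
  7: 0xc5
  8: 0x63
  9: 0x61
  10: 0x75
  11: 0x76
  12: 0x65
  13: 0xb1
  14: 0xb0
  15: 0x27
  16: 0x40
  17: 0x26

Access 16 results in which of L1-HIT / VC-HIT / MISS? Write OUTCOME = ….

OUTCOME = MISS

0: 0x65 (blk 12, set 0) → MISS  vc=[]
1: 0x64 (blk 12, set 0) → L1-HIT  vc=[]
2: 0x75 (blk 14, set 2) → MISS  vc=[]
3: 0x75 (blk 14, set 2) → L1-HIT  vc=[]
4: 0x67 (blk 12, set 0) → L1-HIT  vc=[]
5: 0x60 (blk 12, set 0) → L1-HIT  vc=[]
6: 0x74 (blk 14, set 2) → L1-HIT  vc=[]
7: 0xc5 (blk 24, set 0) → MISS  vc=[12]
8: 0x63 (blk 12, set 0) → VC-HIT  vc=[24]
9: 0x61 (blk 12, set 0) → L1-HIT  vc=[24]
10: 0x75 (blk 14, set 2) → L1-HIT  vc=[24]
11: 0x76 (blk 14, set 2) → L1-HIT  vc=[24]
12: 0x65 (blk 12, set 0) → L1-HIT  vc=[24]
13: 0xb1 (blk 22, set 2) → MISS  vc=[24, 14]
14: 0xb0 (blk 22, set 2) → L1-HIT  vc=[24, 14]
15: 0x27 (blk 4, set 0) → MISS  vc=[24, 14, 12]
16: 0x40 (blk 8, set 0) → MISS  vc=[24, 14, 12, 4]
17: 0x26 (blk 4, set 0) → VC-HIT  vc=[24, 14, 12, 8]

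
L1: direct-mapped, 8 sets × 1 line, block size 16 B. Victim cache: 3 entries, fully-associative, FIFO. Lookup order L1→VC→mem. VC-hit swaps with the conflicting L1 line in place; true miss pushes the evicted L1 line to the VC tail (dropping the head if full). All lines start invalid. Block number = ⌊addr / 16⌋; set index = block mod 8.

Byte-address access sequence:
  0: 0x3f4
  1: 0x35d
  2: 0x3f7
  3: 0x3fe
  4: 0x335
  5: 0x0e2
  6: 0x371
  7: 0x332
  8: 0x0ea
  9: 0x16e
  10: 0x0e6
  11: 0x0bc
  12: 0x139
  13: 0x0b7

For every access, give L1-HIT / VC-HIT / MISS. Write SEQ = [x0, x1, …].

SEQ = [MISS, MISS, L1-HIT, L1-HIT, MISS, MISS, MISS, L1-HIT, L1-HIT, MISS, VC-HIT, MISS, MISS, VC-HIT]

#0 0x3f4→b63/s7 MISS; vc=[]
#1 0x35d→b53/s5 MISS; vc=[]
#2 0x3f7→b63/s7 L1-HIT; vc=[]
#3 0x3fe→b63/s7 L1-HIT; vc=[]
#4 0x335→b51/s3 MISS; vc=[]
#5 0xe2→b14/s6 MISS; vc=[]
#6 0x371→b55/s7 MISS; vc=[63]
#7 0x332→b51/s3 L1-HIT; vc=[63]
#8 0xea→b14/s6 L1-HIT; vc=[63]
#9 0x16e→b22/s6 MISS; vc=[63,14]
#10 0xe6→b14/s6 VC-HIT; vc=[63,22]
#11 0xbc→b11/s3 MISS; vc=[63,22,51]
#12 0x139→b19/s3 MISS; vc=[22,51,11]
#13 0xb7→b11/s3 VC-HIT; vc=[22,51,19]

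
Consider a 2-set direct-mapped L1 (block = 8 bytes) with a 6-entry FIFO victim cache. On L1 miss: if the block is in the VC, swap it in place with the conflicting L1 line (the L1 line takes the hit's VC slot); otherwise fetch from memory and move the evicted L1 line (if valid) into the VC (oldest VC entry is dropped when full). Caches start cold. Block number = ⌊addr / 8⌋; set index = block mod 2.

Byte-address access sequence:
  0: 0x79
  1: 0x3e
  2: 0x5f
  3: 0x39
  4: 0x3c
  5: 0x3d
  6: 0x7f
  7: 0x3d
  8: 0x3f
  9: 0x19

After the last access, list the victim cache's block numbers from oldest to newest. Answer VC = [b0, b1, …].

  [0] addr=0x79 blk=15 s=1: MISS | VC []
  [1] addr=0x3e blk=7 s=1: MISS | VC [15]
  [2] addr=0x5f blk=11 s=1: MISS | VC [15, 7]
  [3] addr=0x39 blk=7 s=1: VC-HIT | VC [15, 11]
  [4] addr=0x3c blk=7 s=1: L1-HIT | VC [15, 11]
  [5] addr=0x3d blk=7 s=1: L1-HIT | VC [15, 11]
  [6] addr=0x7f blk=15 s=1: VC-HIT | VC [7, 11]
  [7] addr=0x3d blk=7 s=1: VC-HIT | VC [15, 11]
  [8] addr=0x3f blk=7 s=1: L1-HIT | VC [15, 11]
  [9] addr=0x19 blk=3 s=1: MISS | VC [15, 11, 7]

VC = [15, 11, 7]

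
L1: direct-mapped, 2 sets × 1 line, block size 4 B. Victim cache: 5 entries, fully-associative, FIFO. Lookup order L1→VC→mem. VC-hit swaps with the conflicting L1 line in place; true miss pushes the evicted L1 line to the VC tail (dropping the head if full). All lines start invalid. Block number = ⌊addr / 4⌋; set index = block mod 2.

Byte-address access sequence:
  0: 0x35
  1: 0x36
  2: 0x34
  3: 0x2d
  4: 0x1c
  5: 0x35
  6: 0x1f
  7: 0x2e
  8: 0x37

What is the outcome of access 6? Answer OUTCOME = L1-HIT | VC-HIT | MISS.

OUTCOME = VC-HIT

  [0] addr=0x35 blk=13 s=1: MISS | VC []
  [1] addr=0x36 blk=13 s=1: L1-HIT | VC []
  [2] addr=0x34 blk=13 s=1: L1-HIT | VC []
  [3] addr=0x2d blk=11 s=1: MISS | VC [13]
  [4] addr=0x1c blk=7 s=1: MISS | VC [13, 11]
  [5] addr=0x35 blk=13 s=1: VC-HIT | VC [7, 11]
  [6] addr=0x1f blk=7 s=1: VC-HIT | VC [13, 11]
  [7] addr=0x2e blk=11 s=1: VC-HIT | VC [13, 7]
  [8] addr=0x37 blk=13 s=1: VC-HIT | VC [11, 7]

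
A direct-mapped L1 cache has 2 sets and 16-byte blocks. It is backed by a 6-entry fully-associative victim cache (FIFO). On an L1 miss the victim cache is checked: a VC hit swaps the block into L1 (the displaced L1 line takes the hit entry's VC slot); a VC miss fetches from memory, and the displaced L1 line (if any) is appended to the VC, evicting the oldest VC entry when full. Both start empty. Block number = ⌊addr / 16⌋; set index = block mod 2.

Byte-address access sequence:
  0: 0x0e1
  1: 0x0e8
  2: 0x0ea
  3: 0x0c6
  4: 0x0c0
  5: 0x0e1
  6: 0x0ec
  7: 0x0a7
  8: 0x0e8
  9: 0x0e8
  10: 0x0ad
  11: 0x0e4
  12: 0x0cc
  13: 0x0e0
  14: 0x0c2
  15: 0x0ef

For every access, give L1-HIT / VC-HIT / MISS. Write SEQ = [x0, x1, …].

SEQ = [MISS, L1-HIT, L1-HIT, MISS, L1-HIT, VC-HIT, L1-HIT, MISS, VC-HIT, L1-HIT, VC-HIT, VC-HIT, VC-HIT, VC-HIT, VC-HIT, VC-HIT]

0: 0xe1 (blk 14, set 0) → MISS  vc=[]
1: 0xe8 (blk 14, set 0) → L1-HIT  vc=[]
2: 0xea (blk 14, set 0) → L1-HIT  vc=[]
3: 0xc6 (blk 12, set 0) → MISS  vc=[14]
4: 0xc0 (blk 12, set 0) → L1-HIT  vc=[14]
5: 0xe1 (blk 14, set 0) → VC-HIT  vc=[12]
6: 0xec (blk 14, set 0) → L1-HIT  vc=[12]
7: 0xa7 (blk 10, set 0) → MISS  vc=[12, 14]
8: 0xe8 (blk 14, set 0) → VC-HIT  vc=[12, 10]
9: 0xe8 (blk 14, set 0) → L1-HIT  vc=[12, 10]
10: 0xad (blk 10, set 0) → VC-HIT  vc=[12, 14]
11: 0xe4 (blk 14, set 0) → VC-HIT  vc=[12, 10]
12: 0xcc (blk 12, set 0) → VC-HIT  vc=[14, 10]
13: 0xe0 (blk 14, set 0) → VC-HIT  vc=[12, 10]
14: 0xc2 (blk 12, set 0) → VC-HIT  vc=[14, 10]
15: 0xef (blk 14, set 0) → VC-HIT  vc=[12, 10]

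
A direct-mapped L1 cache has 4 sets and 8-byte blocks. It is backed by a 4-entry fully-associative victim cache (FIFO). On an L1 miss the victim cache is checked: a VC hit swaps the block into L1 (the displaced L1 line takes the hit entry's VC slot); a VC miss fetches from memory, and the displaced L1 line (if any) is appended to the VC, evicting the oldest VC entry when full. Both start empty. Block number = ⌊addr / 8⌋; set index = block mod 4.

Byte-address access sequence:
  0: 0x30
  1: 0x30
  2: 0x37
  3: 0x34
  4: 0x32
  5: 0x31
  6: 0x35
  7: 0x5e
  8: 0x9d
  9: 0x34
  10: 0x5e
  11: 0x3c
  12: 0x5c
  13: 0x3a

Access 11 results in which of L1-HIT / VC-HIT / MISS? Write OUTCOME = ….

  [0] addr=0x30 blk=6 s=2: MISS | VC []
  [1] addr=0x30 blk=6 s=2: L1-HIT | VC []
  [2] addr=0x37 blk=6 s=2: L1-HIT | VC []
  [3] addr=0x34 blk=6 s=2: L1-HIT | VC []
  [4] addr=0x32 blk=6 s=2: L1-HIT | VC []
  [5] addr=0x31 blk=6 s=2: L1-HIT | VC []
  [6] addr=0x35 blk=6 s=2: L1-HIT | VC []
  [7] addr=0x5e blk=11 s=3: MISS | VC []
  [8] addr=0x9d blk=19 s=3: MISS | VC [11]
  [9] addr=0x34 blk=6 s=2: L1-HIT | VC [11]
  [10] addr=0x5e blk=11 s=3: VC-HIT | VC [19]
  [11] addr=0x3c blk=7 s=3: MISS | VC [19, 11]
  [12] addr=0x5c blk=11 s=3: VC-HIT | VC [19, 7]
  [13] addr=0x3a blk=7 s=3: VC-HIT | VC [19, 11]

OUTCOME = MISS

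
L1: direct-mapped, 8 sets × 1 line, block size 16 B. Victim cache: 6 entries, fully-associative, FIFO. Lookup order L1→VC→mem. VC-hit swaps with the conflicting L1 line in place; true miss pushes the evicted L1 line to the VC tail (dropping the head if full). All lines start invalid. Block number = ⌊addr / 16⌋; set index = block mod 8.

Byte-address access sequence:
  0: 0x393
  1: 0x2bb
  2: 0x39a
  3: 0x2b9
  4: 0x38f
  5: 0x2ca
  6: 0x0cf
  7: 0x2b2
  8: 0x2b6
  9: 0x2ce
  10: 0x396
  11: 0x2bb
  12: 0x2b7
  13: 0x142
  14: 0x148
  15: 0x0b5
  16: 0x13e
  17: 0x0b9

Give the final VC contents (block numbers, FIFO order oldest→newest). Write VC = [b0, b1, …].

VC = [12, 44, 43, 19]

#0 0x393→b57/s1 MISS; vc=[]
#1 0x2bb→b43/s3 MISS; vc=[]
#2 0x39a→b57/s1 L1-HIT; vc=[]
#3 0x2b9→b43/s3 L1-HIT; vc=[]
#4 0x38f→b56/s0 MISS; vc=[]
#5 0x2ca→b44/s4 MISS; vc=[]
#6 0xcf→b12/s4 MISS; vc=[44]
#7 0x2b2→b43/s3 L1-HIT; vc=[44]
#8 0x2b6→b43/s3 L1-HIT; vc=[44]
#9 0x2ce→b44/s4 VC-HIT; vc=[12]
#10 0x396→b57/s1 L1-HIT; vc=[12]
#11 0x2bb→b43/s3 L1-HIT; vc=[12]
#12 0x2b7→b43/s3 L1-HIT; vc=[12]
#13 0x142→b20/s4 MISS; vc=[12,44]
#14 0x148→b20/s4 L1-HIT; vc=[12,44]
#15 0xb5→b11/s3 MISS; vc=[12,44,43]
#16 0x13e→b19/s3 MISS; vc=[12,44,43,11]
#17 0xb9→b11/s3 VC-HIT; vc=[12,44,43,19]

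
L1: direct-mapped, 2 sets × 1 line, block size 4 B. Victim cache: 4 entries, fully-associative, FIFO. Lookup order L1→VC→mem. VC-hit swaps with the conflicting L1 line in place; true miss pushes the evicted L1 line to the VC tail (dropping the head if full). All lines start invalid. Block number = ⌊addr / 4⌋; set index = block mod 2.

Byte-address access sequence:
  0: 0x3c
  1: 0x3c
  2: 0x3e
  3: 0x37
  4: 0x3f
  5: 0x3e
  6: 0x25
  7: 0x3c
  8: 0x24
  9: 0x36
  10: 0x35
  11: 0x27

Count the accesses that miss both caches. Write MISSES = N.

#0 0x3c→b15/s1 MISS; vc=[]
#1 0x3c→b15/s1 L1-HIT; vc=[]
#2 0x3e→b15/s1 L1-HIT; vc=[]
#3 0x37→b13/s1 MISS; vc=[15]
#4 0x3f→b15/s1 VC-HIT; vc=[13]
#5 0x3e→b15/s1 L1-HIT; vc=[13]
#6 0x25→b9/s1 MISS; vc=[13,15]
#7 0x3c→b15/s1 VC-HIT; vc=[13,9]
#8 0x24→b9/s1 VC-HIT; vc=[13,15]
#9 0x36→b13/s1 VC-HIT; vc=[9,15]
#10 0x35→b13/s1 L1-HIT; vc=[9,15]
#11 0x27→b9/s1 VC-HIT; vc=[13,15]

MISSES = 3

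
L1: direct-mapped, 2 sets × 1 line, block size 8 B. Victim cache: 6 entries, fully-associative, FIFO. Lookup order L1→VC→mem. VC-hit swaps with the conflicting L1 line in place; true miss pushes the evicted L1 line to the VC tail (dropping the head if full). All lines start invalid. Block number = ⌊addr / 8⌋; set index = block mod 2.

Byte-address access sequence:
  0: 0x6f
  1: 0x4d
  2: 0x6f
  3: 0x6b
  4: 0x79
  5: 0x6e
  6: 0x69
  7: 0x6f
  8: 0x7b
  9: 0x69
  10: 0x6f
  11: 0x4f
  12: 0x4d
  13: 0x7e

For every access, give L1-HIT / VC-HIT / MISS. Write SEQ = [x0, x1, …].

SEQ = [MISS, MISS, VC-HIT, L1-HIT, MISS, VC-HIT, L1-HIT, L1-HIT, VC-HIT, VC-HIT, L1-HIT, VC-HIT, L1-HIT, VC-HIT]

#0 0x6f→b13/s1 MISS; vc=[]
#1 0x4d→b9/s1 MISS; vc=[13]
#2 0x6f→b13/s1 VC-HIT; vc=[9]
#3 0x6b→b13/s1 L1-HIT; vc=[9]
#4 0x79→b15/s1 MISS; vc=[9,13]
#5 0x6e→b13/s1 VC-HIT; vc=[9,15]
#6 0x69→b13/s1 L1-HIT; vc=[9,15]
#7 0x6f→b13/s1 L1-HIT; vc=[9,15]
#8 0x7b→b15/s1 VC-HIT; vc=[9,13]
#9 0x69→b13/s1 VC-HIT; vc=[9,15]
#10 0x6f→b13/s1 L1-HIT; vc=[9,15]
#11 0x4f→b9/s1 VC-HIT; vc=[13,15]
#12 0x4d→b9/s1 L1-HIT; vc=[13,15]
#13 0x7e→b15/s1 VC-HIT; vc=[13,9]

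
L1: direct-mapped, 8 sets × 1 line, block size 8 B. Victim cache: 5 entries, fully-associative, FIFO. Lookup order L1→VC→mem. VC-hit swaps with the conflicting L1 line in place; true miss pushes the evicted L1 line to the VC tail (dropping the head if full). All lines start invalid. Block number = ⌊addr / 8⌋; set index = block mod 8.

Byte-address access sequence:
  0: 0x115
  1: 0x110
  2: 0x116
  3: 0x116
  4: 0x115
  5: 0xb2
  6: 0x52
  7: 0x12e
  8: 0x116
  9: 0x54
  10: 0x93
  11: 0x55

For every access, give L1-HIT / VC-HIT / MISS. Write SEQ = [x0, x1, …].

0: 0x115 (blk 34, set 2) → MISS  vc=[]
1: 0x110 (blk 34, set 2) → L1-HIT  vc=[]
2: 0x116 (blk 34, set 2) → L1-HIT  vc=[]
3: 0x116 (blk 34, set 2) → L1-HIT  vc=[]
4: 0x115 (blk 34, set 2) → L1-HIT  vc=[]
5: 0xb2 (blk 22, set 6) → MISS  vc=[]
6: 0x52 (blk 10, set 2) → MISS  vc=[34]
7: 0x12e (blk 37, set 5) → MISS  vc=[34]
8: 0x116 (blk 34, set 2) → VC-HIT  vc=[10]
9: 0x54 (blk 10, set 2) → VC-HIT  vc=[34]
10: 0x93 (blk 18, set 2) → MISS  vc=[34, 10]
11: 0x55 (blk 10, set 2) → VC-HIT  vc=[34, 18]

SEQ = [MISS, L1-HIT, L1-HIT, L1-HIT, L1-HIT, MISS, MISS, MISS, VC-HIT, VC-HIT, MISS, VC-HIT]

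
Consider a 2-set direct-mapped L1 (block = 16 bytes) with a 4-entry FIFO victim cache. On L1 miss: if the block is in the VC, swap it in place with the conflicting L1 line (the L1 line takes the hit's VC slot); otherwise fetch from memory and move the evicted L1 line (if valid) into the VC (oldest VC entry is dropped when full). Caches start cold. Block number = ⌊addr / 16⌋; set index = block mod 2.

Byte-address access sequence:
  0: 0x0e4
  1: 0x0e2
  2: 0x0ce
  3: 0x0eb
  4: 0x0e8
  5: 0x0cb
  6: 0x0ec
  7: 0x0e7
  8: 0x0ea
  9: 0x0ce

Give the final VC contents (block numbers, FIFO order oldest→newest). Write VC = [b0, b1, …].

VC = [14]

0: 0xe4 (blk 14, set 0) → MISS  vc=[]
1: 0xe2 (blk 14, set 0) → L1-HIT  vc=[]
2: 0xce (blk 12, set 0) → MISS  vc=[14]
3: 0xeb (blk 14, set 0) → VC-HIT  vc=[12]
4: 0xe8 (blk 14, set 0) → L1-HIT  vc=[12]
5: 0xcb (blk 12, set 0) → VC-HIT  vc=[14]
6: 0xec (blk 14, set 0) → VC-HIT  vc=[12]
7: 0xe7 (blk 14, set 0) → L1-HIT  vc=[12]
8: 0xea (blk 14, set 0) → L1-HIT  vc=[12]
9: 0xce (blk 12, set 0) → VC-HIT  vc=[14]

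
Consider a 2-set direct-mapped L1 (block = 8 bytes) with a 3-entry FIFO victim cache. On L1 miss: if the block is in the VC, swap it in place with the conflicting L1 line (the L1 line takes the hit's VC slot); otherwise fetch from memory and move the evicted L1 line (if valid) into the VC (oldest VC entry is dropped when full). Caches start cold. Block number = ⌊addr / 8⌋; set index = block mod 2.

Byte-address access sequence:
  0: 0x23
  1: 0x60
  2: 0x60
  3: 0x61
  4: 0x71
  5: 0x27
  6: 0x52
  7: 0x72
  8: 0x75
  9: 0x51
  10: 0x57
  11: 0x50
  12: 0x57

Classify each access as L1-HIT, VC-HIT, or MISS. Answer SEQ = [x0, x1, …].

  [0] addr=0x23 blk=4 s=0: MISS | VC []
  [1] addr=0x60 blk=12 s=0: MISS | VC [4]
  [2] addr=0x60 blk=12 s=0: L1-HIT | VC [4]
  [3] addr=0x61 blk=12 s=0: L1-HIT | VC [4]
  [4] addr=0x71 blk=14 s=0: MISS | VC [4, 12]
  [5] addr=0x27 blk=4 s=0: VC-HIT | VC [14, 12]
  [6] addr=0x52 blk=10 s=0: MISS | VC [14, 12, 4]
  [7] addr=0x72 blk=14 s=0: VC-HIT | VC [10, 12, 4]
  [8] addr=0x75 blk=14 s=0: L1-HIT | VC [10, 12, 4]
  [9] addr=0x51 blk=10 s=0: VC-HIT | VC [14, 12, 4]
  [10] addr=0x57 blk=10 s=0: L1-HIT | VC [14, 12, 4]
  [11] addr=0x50 blk=10 s=0: L1-HIT | VC [14, 12, 4]
  [12] addr=0x57 blk=10 s=0: L1-HIT | VC [14, 12, 4]

SEQ = [MISS, MISS, L1-HIT, L1-HIT, MISS, VC-HIT, MISS, VC-HIT, L1-HIT, VC-HIT, L1-HIT, L1-HIT, L1-HIT]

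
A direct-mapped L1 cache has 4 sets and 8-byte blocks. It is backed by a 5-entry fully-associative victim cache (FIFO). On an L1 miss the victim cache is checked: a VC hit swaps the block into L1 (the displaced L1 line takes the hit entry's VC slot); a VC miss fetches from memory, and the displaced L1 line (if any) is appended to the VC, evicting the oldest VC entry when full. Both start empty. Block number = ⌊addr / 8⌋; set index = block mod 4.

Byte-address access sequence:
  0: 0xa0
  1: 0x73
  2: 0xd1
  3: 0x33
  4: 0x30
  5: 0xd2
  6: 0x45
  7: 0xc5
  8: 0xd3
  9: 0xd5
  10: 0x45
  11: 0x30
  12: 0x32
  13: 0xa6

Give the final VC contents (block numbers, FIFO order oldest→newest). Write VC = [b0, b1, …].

VC = [14, 26, 8, 24]

0: 0xa0 (blk 20, set 0) → MISS  vc=[]
1: 0x73 (blk 14, set 2) → MISS  vc=[]
2: 0xd1 (blk 26, set 2) → MISS  vc=[14]
3: 0x33 (blk 6, set 2) → MISS  vc=[14, 26]
4: 0x30 (blk 6, set 2) → L1-HIT  vc=[14, 26]
5: 0xd2 (blk 26, set 2) → VC-HIT  vc=[14, 6]
6: 0x45 (blk 8, set 0) → MISS  vc=[14, 6, 20]
7: 0xc5 (blk 24, set 0) → MISS  vc=[14, 6, 20, 8]
8: 0xd3 (blk 26, set 2) → L1-HIT  vc=[14, 6, 20, 8]
9: 0xd5 (blk 26, set 2) → L1-HIT  vc=[14, 6, 20, 8]
10: 0x45 (blk 8, set 0) → VC-HIT  vc=[14, 6, 20, 24]
11: 0x30 (blk 6, set 2) → VC-HIT  vc=[14, 26, 20, 24]
12: 0x32 (blk 6, set 2) → L1-HIT  vc=[14, 26, 20, 24]
13: 0xa6 (blk 20, set 0) → VC-HIT  vc=[14, 26, 8, 24]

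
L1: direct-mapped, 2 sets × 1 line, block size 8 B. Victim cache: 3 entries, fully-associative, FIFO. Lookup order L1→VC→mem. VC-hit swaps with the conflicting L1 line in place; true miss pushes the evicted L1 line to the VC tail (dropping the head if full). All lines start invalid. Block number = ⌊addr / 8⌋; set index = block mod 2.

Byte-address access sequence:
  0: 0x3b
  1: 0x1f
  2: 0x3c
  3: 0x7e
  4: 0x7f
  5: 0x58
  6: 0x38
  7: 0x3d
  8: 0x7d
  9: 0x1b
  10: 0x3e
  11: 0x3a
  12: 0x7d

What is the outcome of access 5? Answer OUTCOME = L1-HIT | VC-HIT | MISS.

OUTCOME = MISS

#0 0x3b→b7/s1 MISS; vc=[]
#1 0x1f→b3/s1 MISS; vc=[7]
#2 0x3c→b7/s1 VC-HIT; vc=[3]
#3 0x7e→b15/s1 MISS; vc=[3,7]
#4 0x7f→b15/s1 L1-HIT; vc=[3,7]
#5 0x58→b11/s1 MISS; vc=[3,7,15]
#6 0x38→b7/s1 VC-HIT; vc=[3,11,15]
#7 0x3d→b7/s1 L1-HIT; vc=[3,11,15]
#8 0x7d→b15/s1 VC-HIT; vc=[3,11,7]
#9 0x1b→b3/s1 VC-HIT; vc=[15,11,7]
#10 0x3e→b7/s1 VC-HIT; vc=[15,11,3]
#11 0x3a→b7/s1 L1-HIT; vc=[15,11,3]
#12 0x7d→b15/s1 VC-HIT; vc=[7,11,3]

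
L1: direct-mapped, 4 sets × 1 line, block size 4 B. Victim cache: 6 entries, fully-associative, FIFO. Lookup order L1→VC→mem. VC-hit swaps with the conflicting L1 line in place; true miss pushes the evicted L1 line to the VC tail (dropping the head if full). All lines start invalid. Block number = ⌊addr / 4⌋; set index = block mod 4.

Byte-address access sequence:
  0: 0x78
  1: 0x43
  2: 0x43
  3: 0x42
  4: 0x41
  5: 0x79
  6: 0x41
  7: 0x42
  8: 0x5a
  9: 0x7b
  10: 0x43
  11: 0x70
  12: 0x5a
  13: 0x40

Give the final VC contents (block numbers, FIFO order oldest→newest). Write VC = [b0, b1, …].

  [0] addr=0x78 blk=30 s=2: MISS | VC []
  [1] addr=0x43 blk=16 s=0: MISS | VC []
  [2] addr=0x43 blk=16 s=0: L1-HIT | VC []
  [3] addr=0x42 blk=16 s=0: L1-HIT | VC []
  [4] addr=0x41 blk=16 s=0: L1-HIT | VC []
  [5] addr=0x79 blk=30 s=2: L1-HIT | VC []
  [6] addr=0x41 blk=16 s=0: L1-HIT | VC []
  [7] addr=0x42 blk=16 s=0: L1-HIT | VC []
  [8] addr=0x5a blk=22 s=2: MISS | VC [30]
  [9] addr=0x7b blk=30 s=2: VC-HIT | VC [22]
  [10] addr=0x43 blk=16 s=0: L1-HIT | VC [22]
  [11] addr=0x70 blk=28 s=0: MISS | VC [22, 16]
  [12] addr=0x5a blk=22 s=2: VC-HIT | VC [30, 16]
  [13] addr=0x40 blk=16 s=0: VC-HIT | VC [30, 28]

VC = [30, 28]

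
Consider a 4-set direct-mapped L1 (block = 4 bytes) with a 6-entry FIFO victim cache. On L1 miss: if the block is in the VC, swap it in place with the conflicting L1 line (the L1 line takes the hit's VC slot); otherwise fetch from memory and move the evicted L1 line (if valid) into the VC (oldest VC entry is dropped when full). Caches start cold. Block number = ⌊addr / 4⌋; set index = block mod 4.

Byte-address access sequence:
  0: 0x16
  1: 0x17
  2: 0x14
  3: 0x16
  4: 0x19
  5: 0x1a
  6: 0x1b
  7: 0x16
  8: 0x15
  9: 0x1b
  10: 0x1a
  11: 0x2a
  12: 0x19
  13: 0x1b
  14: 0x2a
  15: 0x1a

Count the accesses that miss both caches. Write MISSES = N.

MISSES = 3

  [0] addr=0x16 blk=5 s=1: MISS | VC []
  [1] addr=0x17 blk=5 s=1: L1-HIT | VC []
  [2] addr=0x14 blk=5 s=1: L1-HIT | VC []
  [3] addr=0x16 blk=5 s=1: L1-HIT | VC []
  [4] addr=0x19 blk=6 s=2: MISS | VC []
  [5] addr=0x1a blk=6 s=2: L1-HIT | VC []
  [6] addr=0x1b blk=6 s=2: L1-HIT | VC []
  [7] addr=0x16 blk=5 s=1: L1-HIT | VC []
  [8] addr=0x15 blk=5 s=1: L1-HIT | VC []
  [9] addr=0x1b blk=6 s=2: L1-HIT | VC []
  [10] addr=0x1a blk=6 s=2: L1-HIT | VC []
  [11] addr=0x2a blk=10 s=2: MISS | VC [6]
  [12] addr=0x19 blk=6 s=2: VC-HIT | VC [10]
  [13] addr=0x1b blk=6 s=2: L1-HIT | VC [10]
  [14] addr=0x2a blk=10 s=2: VC-HIT | VC [6]
  [15] addr=0x1a blk=6 s=2: VC-HIT | VC [10]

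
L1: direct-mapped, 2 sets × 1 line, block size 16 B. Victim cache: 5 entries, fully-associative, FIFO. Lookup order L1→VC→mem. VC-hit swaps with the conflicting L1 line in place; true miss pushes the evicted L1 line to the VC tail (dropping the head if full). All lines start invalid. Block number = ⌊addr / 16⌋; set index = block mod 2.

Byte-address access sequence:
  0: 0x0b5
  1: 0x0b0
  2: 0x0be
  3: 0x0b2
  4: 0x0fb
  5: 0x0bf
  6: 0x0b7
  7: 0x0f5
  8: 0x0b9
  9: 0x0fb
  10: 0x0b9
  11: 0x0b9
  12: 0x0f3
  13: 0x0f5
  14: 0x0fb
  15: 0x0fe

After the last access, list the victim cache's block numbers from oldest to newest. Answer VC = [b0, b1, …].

  [0] addr=0xb5 blk=11 s=1: MISS | VC []
  [1] addr=0xb0 blk=11 s=1: L1-HIT | VC []
  [2] addr=0xbe blk=11 s=1: L1-HIT | VC []
  [3] addr=0xb2 blk=11 s=1: L1-HIT | VC []
  [4] addr=0xfb blk=15 s=1: MISS | VC [11]
  [5] addr=0xbf blk=11 s=1: VC-HIT | VC [15]
  [6] addr=0xb7 blk=11 s=1: L1-HIT | VC [15]
  [7] addr=0xf5 blk=15 s=1: VC-HIT | VC [11]
  [8] addr=0xb9 blk=11 s=1: VC-HIT | VC [15]
  [9] addr=0xfb blk=15 s=1: VC-HIT | VC [11]
  [10] addr=0xb9 blk=11 s=1: VC-HIT | VC [15]
  [11] addr=0xb9 blk=11 s=1: L1-HIT | VC [15]
  [12] addr=0xf3 blk=15 s=1: VC-HIT | VC [11]
  [13] addr=0xf5 blk=15 s=1: L1-HIT | VC [11]
  [14] addr=0xfb blk=15 s=1: L1-HIT | VC [11]
  [15] addr=0xfe blk=15 s=1: L1-HIT | VC [11]

VC = [11]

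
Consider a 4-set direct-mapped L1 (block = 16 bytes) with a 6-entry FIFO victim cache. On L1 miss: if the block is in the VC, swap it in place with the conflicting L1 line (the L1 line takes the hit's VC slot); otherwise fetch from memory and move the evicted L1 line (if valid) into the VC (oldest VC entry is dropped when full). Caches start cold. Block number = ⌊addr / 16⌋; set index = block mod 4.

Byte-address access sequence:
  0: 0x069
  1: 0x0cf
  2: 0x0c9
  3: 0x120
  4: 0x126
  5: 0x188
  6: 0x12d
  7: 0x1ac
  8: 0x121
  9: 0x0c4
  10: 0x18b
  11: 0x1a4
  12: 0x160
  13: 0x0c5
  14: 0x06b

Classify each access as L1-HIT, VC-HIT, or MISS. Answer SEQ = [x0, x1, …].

#0 0x69→b6/s2 MISS; vc=[]
#1 0xcf→b12/s0 MISS; vc=[]
#2 0xc9→b12/s0 L1-HIT; vc=[]
#3 0x120→b18/s2 MISS; vc=[6]
#4 0x126→b18/s2 L1-HIT; vc=[6]
#5 0x188→b24/s0 MISS; vc=[6,12]
#6 0x12d→b18/s2 L1-HIT; vc=[6,12]
#7 0x1ac→b26/s2 MISS; vc=[6,12,18]
#8 0x121→b18/s2 VC-HIT; vc=[6,12,26]
#9 0xc4→b12/s0 VC-HIT; vc=[6,24,26]
#10 0x18b→b24/s0 VC-HIT; vc=[6,12,26]
#11 0x1a4→b26/s2 VC-HIT; vc=[6,12,18]
#12 0x160→b22/s2 MISS; vc=[6,12,18,26]
#13 0xc5→b12/s0 VC-HIT; vc=[6,24,18,26]
#14 0x6b→b6/s2 VC-HIT; vc=[22,24,18,26]

SEQ = [MISS, MISS, L1-HIT, MISS, L1-HIT, MISS, L1-HIT, MISS, VC-HIT, VC-HIT, VC-HIT, VC-HIT, MISS, VC-HIT, VC-HIT]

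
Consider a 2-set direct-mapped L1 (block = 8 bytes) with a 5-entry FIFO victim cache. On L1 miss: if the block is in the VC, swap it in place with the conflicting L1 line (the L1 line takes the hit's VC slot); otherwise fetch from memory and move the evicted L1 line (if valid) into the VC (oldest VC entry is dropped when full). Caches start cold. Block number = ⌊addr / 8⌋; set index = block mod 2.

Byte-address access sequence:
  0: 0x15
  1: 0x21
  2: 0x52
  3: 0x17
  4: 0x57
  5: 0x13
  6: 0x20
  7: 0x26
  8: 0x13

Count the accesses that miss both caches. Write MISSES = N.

  [0] addr=0x15 blk=2 s=0: MISS | VC []
  [1] addr=0x21 blk=4 s=0: MISS | VC [2]
  [2] addr=0x52 blk=10 s=0: MISS | VC [2, 4]
  [3] addr=0x17 blk=2 s=0: VC-HIT | VC [10, 4]
  [4] addr=0x57 blk=10 s=0: VC-HIT | VC [2, 4]
  [5] addr=0x13 blk=2 s=0: VC-HIT | VC [10, 4]
  [6] addr=0x20 blk=4 s=0: VC-HIT | VC [10, 2]
  [7] addr=0x26 blk=4 s=0: L1-HIT | VC [10, 2]
  [8] addr=0x13 blk=2 s=0: VC-HIT | VC [10, 4]

MISSES = 3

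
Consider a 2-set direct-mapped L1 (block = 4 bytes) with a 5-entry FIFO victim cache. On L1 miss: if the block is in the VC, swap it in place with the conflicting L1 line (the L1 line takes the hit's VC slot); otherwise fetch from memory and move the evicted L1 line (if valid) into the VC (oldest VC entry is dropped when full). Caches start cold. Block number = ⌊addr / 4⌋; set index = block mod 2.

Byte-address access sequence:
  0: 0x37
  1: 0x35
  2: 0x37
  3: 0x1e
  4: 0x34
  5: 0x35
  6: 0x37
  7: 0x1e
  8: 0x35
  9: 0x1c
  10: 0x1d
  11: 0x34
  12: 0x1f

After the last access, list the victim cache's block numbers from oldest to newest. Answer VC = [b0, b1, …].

VC = [13]

  [0] addr=0x37 blk=13 s=1: MISS | VC []
  [1] addr=0x35 blk=13 s=1: L1-HIT | VC []
  [2] addr=0x37 blk=13 s=1: L1-HIT | VC []
  [3] addr=0x1e blk=7 s=1: MISS | VC [13]
  [4] addr=0x34 blk=13 s=1: VC-HIT | VC [7]
  [5] addr=0x35 blk=13 s=1: L1-HIT | VC [7]
  [6] addr=0x37 blk=13 s=1: L1-HIT | VC [7]
  [7] addr=0x1e blk=7 s=1: VC-HIT | VC [13]
  [8] addr=0x35 blk=13 s=1: VC-HIT | VC [7]
  [9] addr=0x1c blk=7 s=1: VC-HIT | VC [13]
  [10] addr=0x1d blk=7 s=1: L1-HIT | VC [13]
  [11] addr=0x34 blk=13 s=1: VC-HIT | VC [7]
  [12] addr=0x1f blk=7 s=1: VC-HIT | VC [13]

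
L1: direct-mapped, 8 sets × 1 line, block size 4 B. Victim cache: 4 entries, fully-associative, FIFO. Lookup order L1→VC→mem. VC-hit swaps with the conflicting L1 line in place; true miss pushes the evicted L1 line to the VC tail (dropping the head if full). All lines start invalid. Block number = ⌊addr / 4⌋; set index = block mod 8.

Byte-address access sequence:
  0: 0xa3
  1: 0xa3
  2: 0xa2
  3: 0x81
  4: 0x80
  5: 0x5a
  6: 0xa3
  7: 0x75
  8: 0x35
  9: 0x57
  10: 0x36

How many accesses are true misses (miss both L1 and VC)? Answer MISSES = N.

  [0] addr=0xa3 blk=40 s=0: MISS | VC []
  [1] addr=0xa3 blk=40 s=0: L1-HIT | VC []
  [2] addr=0xa2 blk=40 s=0: L1-HIT | VC []
  [3] addr=0x81 blk=32 s=0: MISS | VC [40]
  [4] addr=0x80 blk=32 s=0: L1-HIT | VC [40]
  [5] addr=0x5a blk=22 s=6: MISS | VC [40]
  [6] addr=0xa3 blk=40 s=0: VC-HIT | VC [32]
  [7] addr=0x75 blk=29 s=5: MISS | VC [32]
  [8] addr=0x35 blk=13 s=5: MISS | VC [32, 29]
  [9] addr=0x57 blk=21 s=5: MISS | VC [32, 29, 13]
  [10] addr=0x36 blk=13 s=5: VC-HIT | VC [32, 29, 21]

MISSES = 6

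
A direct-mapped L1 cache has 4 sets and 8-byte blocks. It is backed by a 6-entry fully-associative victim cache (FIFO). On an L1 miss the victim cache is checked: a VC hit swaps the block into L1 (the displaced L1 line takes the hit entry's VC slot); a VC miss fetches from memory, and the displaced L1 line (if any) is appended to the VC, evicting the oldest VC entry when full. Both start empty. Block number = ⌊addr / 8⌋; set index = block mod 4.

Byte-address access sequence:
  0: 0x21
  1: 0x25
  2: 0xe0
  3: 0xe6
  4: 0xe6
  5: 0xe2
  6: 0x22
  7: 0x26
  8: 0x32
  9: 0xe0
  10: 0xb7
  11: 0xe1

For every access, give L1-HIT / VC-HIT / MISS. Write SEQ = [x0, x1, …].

0: 0x21 (blk 4, set 0) → MISS  vc=[]
1: 0x25 (blk 4, set 0) → L1-HIT  vc=[]
2: 0xe0 (blk 28, set 0) → MISS  vc=[4]
3: 0xe6 (blk 28, set 0) → L1-HIT  vc=[4]
4: 0xe6 (blk 28, set 0) → L1-HIT  vc=[4]
5: 0xe2 (blk 28, set 0) → L1-HIT  vc=[4]
6: 0x22 (blk 4, set 0) → VC-HIT  vc=[28]
7: 0x26 (blk 4, set 0) → L1-HIT  vc=[28]
8: 0x32 (blk 6, set 2) → MISS  vc=[28]
9: 0xe0 (blk 28, set 0) → VC-HIT  vc=[4]
10: 0xb7 (blk 22, set 2) → MISS  vc=[4, 6]
11: 0xe1 (blk 28, set 0) → L1-HIT  vc=[4, 6]

SEQ = [MISS, L1-HIT, MISS, L1-HIT, L1-HIT, L1-HIT, VC-HIT, L1-HIT, MISS, VC-HIT, MISS, L1-HIT]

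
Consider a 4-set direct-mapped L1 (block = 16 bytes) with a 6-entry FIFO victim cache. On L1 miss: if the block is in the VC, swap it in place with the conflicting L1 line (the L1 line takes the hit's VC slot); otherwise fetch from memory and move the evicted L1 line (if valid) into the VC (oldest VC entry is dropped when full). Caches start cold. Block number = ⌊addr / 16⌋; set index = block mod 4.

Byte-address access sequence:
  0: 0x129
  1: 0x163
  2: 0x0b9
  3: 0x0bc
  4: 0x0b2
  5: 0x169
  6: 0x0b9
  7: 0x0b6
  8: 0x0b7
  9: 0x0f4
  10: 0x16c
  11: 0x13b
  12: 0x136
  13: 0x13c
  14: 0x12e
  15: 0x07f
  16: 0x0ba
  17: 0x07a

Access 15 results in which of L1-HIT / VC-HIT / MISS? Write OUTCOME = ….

OUTCOME = MISS

  [0] addr=0x129 blk=18 s=2: MISS | VC []
  [1] addr=0x163 blk=22 s=2: MISS | VC [18]
  [2] addr=0xb9 blk=11 s=3: MISS | VC [18]
  [3] addr=0xbc blk=11 s=3: L1-HIT | VC [18]
  [4] addr=0xb2 blk=11 s=3: L1-HIT | VC [18]
  [5] addr=0x169 blk=22 s=2: L1-HIT | VC [18]
  [6] addr=0xb9 blk=11 s=3: L1-HIT | VC [18]
  [7] addr=0xb6 blk=11 s=3: L1-HIT | VC [18]
  [8] addr=0xb7 blk=11 s=3: L1-HIT | VC [18]
  [9] addr=0xf4 blk=15 s=3: MISS | VC [18, 11]
  [10] addr=0x16c blk=22 s=2: L1-HIT | VC [18, 11]
  [11] addr=0x13b blk=19 s=3: MISS | VC [18, 11, 15]
  [12] addr=0x136 blk=19 s=3: L1-HIT | VC [18, 11, 15]
  [13] addr=0x13c blk=19 s=3: L1-HIT | VC [18, 11, 15]
  [14] addr=0x12e blk=18 s=2: VC-HIT | VC [22, 11, 15]
  [15] addr=0x7f blk=7 s=3: MISS | VC [22, 11, 15, 19]
  [16] addr=0xba blk=11 s=3: VC-HIT | VC [22, 7, 15, 19]
  [17] addr=0x7a blk=7 s=3: VC-HIT | VC [22, 11, 15, 19]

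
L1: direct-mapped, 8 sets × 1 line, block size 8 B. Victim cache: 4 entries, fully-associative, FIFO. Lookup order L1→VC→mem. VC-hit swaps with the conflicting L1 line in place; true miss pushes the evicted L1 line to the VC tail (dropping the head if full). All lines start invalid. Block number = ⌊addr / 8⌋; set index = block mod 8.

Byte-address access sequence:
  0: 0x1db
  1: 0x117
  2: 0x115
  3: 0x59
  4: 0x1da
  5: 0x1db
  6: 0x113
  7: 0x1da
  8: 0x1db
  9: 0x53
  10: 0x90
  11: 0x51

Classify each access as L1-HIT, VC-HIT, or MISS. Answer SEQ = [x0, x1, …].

0: 0x1db (blk 59, set 3) → MISS  vc=[]
1: 0x117 (blk 34, set 2) → MISS  vc=[]
2: 0x115 (blk 34, set 2) → L1-HIT  vc=[]
3: 0x59 (blk 11, set 3) → MISS  vc=[59]
4: 0x1da (blk 59, set 3) → VC-HIT  vc=[11]
5: 0x1db (blk 59, set 3) → L1-HIT  vc=[11]
6: 0x113 (blk 34, set 2) → L1-HIT  vc=[11]
7: 0x1da (blk 59, set 3) → L1-HIT  vc=[11]
8: 0x1db (blk 59, set 3) → L1-HIT  vc=[11]
9: 0x53 (blk 10, set 2) → MISS  vc=[11, 34]
10: 0x90 (blk 18, set 2) → MISS  vc=[11, 34, 10]
11: 0x51 (blk 10, set 2) → VC-HIT  vc=[11, 34, 18]

SEQ = [MISS, MISS, L1-HIT, MISS, VC-HIT, L1-HIT, L1-HIT, L1-HIT, L1-HIT, MISS, MISS, VC-HIT]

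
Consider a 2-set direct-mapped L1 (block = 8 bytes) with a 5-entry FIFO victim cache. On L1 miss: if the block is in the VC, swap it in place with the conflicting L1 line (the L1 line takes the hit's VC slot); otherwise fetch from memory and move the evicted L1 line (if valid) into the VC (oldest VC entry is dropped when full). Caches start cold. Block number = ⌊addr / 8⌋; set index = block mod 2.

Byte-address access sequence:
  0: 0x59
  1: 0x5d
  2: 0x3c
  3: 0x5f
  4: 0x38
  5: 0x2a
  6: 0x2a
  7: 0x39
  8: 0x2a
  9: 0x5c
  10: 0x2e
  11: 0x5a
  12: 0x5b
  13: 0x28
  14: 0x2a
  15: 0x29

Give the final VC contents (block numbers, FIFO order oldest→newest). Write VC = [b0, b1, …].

VC = [11, 7]

#0 0x59→b11/s1 MISS; vc=[]
#1 0x5d→b11/s1 L1-HIT; vc=[]
#2 0x3c→b7/s1 MISS; vc=[11]
#3 0x5f→b11/s1 VC-HIT; vc=[7]
#4 0x38→b7/s1 VC-HIT; vc=[11]
#5 0x2a→b5/s1 MISS; vc=[11,7]
#6 0x2a→b5/s1 L1-HIT; vc=[11,7]
#7 0x39→b7/s1 VC-HIT; vc=[11,5]
#8 0x2a→b5/s1 VC-HIT; vc=[11,7]
#9 0x5c→b11/s1 VC-HIT; vc=[5,7]
#10 0x2e→b5/s1 VC-HIT; vc=[11,7]
#11 0x5a→b11/s1 VC-HIT; vc=[5,7]
#12 0x5b→b11/s1 L1-HIT; vc=[5,7]
#13 0x28→b5/s1 VC-HIT; vc=[11,7]
#14 0x2a→b5/s1 L1-HIT; vc=[11,7]
#15 0x29→b5/s1 L1-HIT; vc=[11,7]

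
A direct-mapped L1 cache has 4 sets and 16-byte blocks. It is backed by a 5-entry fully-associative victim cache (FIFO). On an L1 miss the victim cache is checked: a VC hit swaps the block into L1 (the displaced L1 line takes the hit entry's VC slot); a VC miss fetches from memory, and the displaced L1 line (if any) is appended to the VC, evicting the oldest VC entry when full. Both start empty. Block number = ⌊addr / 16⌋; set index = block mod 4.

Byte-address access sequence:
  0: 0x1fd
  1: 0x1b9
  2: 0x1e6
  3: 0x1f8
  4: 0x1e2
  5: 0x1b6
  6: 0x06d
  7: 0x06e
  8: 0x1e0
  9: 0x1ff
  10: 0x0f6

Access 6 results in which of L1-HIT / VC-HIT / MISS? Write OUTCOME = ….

OUTCOME = MISS

  [0] addr=0x1fd blk=31 s=3: MISS | VC []
  [1] addr=0x1b9 blk=27 s=3: MISS | VC [31]
  [2] addr=0x1e6 blk=30 s=2: MISS | VC [31]
  [3] addr=0x1f8 blk=31 s=3: VC-HIT | VC [27]
  [4] addr=0x1e2 blk=30 s=2: L1-HIT | VC [27]
  [5] addr=0x1b6 blk=27 s=3: VC-HIT | VC [31]
  [6] addr=0x6d blk=6 s=2: MISS | VC [31, 30]
  [7] addr=0x6e blk=6 s=2: L1-HIT | VC [31, 30]
  [8] addr=0x1e0 blk=30 s=2: VC-HIT | VC [31, 6]
  [9] addr=0x1ff blk=31 s=3: VC-HIT | VC [27, 6]
  [10] addr=0xf6 blk=15 s=3: MISS | VC [27, 6, 31]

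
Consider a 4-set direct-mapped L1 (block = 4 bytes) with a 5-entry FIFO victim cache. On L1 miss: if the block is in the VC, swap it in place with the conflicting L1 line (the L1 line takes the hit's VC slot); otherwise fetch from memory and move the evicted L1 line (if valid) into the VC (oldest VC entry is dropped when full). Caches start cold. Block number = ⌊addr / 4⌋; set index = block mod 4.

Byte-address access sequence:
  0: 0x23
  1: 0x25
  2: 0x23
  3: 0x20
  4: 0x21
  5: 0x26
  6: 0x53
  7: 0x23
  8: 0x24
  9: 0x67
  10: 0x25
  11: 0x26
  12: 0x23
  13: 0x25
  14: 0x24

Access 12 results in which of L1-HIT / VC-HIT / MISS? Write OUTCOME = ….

  [0] addr=0x23 blk=8 s=0: MISS | VC []
  [1] addr=0x25 blk=9 s=1: MISS | VC []
  [2] addr=0x23 blk=8 s=0: L1-HIT | VC []
  [3] addr=0x20 blk=8 s=0: L1-HIT | VC []
  [4] addr=0x21 blk=8 s=0: L1-HIT | VC []
  [5] addr=0x26 blk=9 s=1: L1-HIT | VC []
  [6] addr=0x53 blk=20 s=0: MISS | VC [8]
  [7] addr=0x23 blk=8 s=0: VC-HIT | VC [20]
  [8] addr=0x24 blk=9 s=1: L1-HIT | VC [20]
  [9] addr=0x67 blk=25 s=1: MISS | VC [20, 9]
  [10] addr=0x25 blk=9 s=1: VC-HIT | VC [20, 25]
  [11] addr=0x26 blk=9 s=1: L1-HIT | VC [20, 25]
  [12] addr=0x23 blk=8 s=0: L1-HIT | VC [20, 25]
  [13] addr=0x25 blk=9 s=1: L1-HIT | VC [20, 25]
  [14] addr=0x24 blk=9 s=1: L1-HIT | VC [20, 25]

OUTCOME = L1-HIT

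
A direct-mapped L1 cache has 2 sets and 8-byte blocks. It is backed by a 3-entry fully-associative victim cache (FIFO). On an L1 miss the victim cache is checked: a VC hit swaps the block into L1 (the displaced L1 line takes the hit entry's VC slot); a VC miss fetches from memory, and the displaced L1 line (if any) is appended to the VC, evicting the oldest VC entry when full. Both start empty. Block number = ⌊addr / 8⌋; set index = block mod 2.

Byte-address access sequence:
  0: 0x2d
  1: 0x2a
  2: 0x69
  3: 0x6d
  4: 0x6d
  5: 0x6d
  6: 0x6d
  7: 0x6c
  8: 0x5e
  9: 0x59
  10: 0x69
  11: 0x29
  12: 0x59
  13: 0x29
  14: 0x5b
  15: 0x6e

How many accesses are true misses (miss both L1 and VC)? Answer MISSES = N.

MISSES = 3

#0 0x2d→b5/s1 MISS; vc=[]
#1 0x2a→b5/s1 L1-HIT; vc=[]
#2 0x69→b13/s1 MISS; vc=[5]
#3 0x6d→b13/s1 L1-HIT; vc=[5]
#4 0x6d→b13/s1 L1-HIT; vc=[5]
#5 0x6d→b13/s1 L1-HIT; vc=[5]
#6 0x6d→b13/s1 L1-HIT; vc=[5]
#7 0x6c→b13/s1 L1-HIT; vc=[5]
#8 0x5e→b11/s1 MISS; vc=[5,13]
#9 0x59→b11/s1 L1-HIT; vc=[5,13]
#10 0x69→b13/s1 VC-HIT; vc=[5,11]
#11 0x29→b5/s1 VC-HIT; vc=[13,11]
#12 0x59→b11/s1 VC-HIT; vc=[13,5]
#13 0x29→b5/s1 VC-HIT; vc=[13,11]
#14 0x5b→b11/s1 VC-HIT; vc=[13,5]
#15 0x6e→b13/s1 VC-HIT; vc=[11,5]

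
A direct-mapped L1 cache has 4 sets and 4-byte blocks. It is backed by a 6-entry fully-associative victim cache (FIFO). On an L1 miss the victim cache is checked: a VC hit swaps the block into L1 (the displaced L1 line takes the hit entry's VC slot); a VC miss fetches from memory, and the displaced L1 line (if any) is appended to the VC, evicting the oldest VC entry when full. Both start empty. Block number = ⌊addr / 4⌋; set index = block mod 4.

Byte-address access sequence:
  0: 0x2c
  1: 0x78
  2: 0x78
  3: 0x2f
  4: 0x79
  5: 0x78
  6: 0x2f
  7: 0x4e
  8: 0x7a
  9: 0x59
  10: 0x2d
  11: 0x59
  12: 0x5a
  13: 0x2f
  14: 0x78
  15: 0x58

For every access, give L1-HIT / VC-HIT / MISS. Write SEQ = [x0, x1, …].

SEQ = [MISS, MISS, L1-HIT, L1-HIT, L1-HIT, L1-HIT, L1-HIT, MISS, L1-HIT, MISS, VC-HIT, L1-HIT, L1-HIT, L1-HIT, VC-HIT, VC-HIT]

  [0] addr=0x2c blk=11 s=3: MISS | VC []
  [1] addr=0x78 blk=30 s=2: MISS | VC []
  [2] addr=0x78 blk=30 s=2: L1-HIT | VC []
  [3] addr=0x2f blk=11 s=3: L1-HIT | VC []
  [4] addr=0x79 blk=30 s=2: L1-HIT | VC []
  [5] addr=0x78 blk=30 s=2: L1-HIT | VC []
  [6] addr=0x2f blk=11 s=3: L1-HIT | VC []
  [7] addr=0x4e blk=19 s=3: MISS | VC [11]
  [8] addr=0x7a blk=30 s=2: L1-HIT | VC [11]
  [9] addr=0x59 blk=22 s=2: MISS | VC [11, 30]
  [10] addr=0x2d blk=11 s=3: VC-HIT | VC [19, 30]
  [11] addr=0x59 blk=22 s=2: L1-HIT | VC [19, 30]
  [12] addr=0x5a blk=22 s=2: L1-HIT | VC [19, 30]
  [13] addr=0x2f blk=11 s=3: L1-HIT | VC [19, 30]
  [14] addr=0x78 blk=30 s=2: VC-HIT | VC [19, 22]
  [15] addr=0x58 blk=22 s=2: VC-HIT | VC [19, 30]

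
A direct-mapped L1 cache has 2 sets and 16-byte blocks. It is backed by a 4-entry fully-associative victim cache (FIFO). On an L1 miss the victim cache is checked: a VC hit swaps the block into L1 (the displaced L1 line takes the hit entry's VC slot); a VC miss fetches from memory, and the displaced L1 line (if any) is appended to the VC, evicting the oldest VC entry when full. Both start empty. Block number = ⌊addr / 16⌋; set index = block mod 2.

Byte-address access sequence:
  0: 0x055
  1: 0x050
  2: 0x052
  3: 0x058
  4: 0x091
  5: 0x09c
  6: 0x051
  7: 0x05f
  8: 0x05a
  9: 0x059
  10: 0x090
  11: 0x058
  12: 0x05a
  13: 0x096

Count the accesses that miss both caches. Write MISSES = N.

0: 0x55 (blk 5, set 1) → MISS  vc=[]
1: 0x50 (blk 5, set 1) → L1-HIT  vc=[]
2: 0x52 (blk 5, set 1) → L1-HIT  vc=[]
3: 0x58 (blk 5, set 1) → L1-HIT  vc=[]
4: 0x91 (blk 9, set 1) → MISS  vc=[5]
5: 0x9c (blk 9, set 1) → L1-HIT  vc=[5]
6: 0x51 (blk 5, set 1) → VC-HIT  vc=[9]
7: 0x5f (blk 5, set 1) → L1-HIT  vc=[9]
8: 0x5a (blk 5, set 1) → L1-HIT  vc=[9]
9: 0x59 (blk 5, set 1) → L1-HIT  vc=[9]
10: 0x90 (blk 9, set 1) → VC-HIT  vc=[5]
11: 0x58 (blk 5, set 1) → VC-HIT  vc=[9]
12: 0x5a (blk 5, set 1) → L1-HIT  vc=[9]
13: 0x96 (blk 9, set 1) → VC-HIT  vc=[5]

MISSES = 2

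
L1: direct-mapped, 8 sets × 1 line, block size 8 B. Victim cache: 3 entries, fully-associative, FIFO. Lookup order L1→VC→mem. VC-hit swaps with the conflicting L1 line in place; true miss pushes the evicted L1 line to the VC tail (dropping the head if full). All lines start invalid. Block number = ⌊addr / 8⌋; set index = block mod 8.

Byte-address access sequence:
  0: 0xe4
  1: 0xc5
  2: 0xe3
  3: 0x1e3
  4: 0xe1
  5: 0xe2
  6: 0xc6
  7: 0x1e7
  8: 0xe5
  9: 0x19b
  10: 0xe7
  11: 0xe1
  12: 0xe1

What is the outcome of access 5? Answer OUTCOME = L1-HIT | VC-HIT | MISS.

OUTCOME = L1-HIT

  [0] addr=0xe4 blk=28 s=4: MISS | VC []
  [1] addr=0xc5 blk=24 s=0: MISS | VC []
  [2] addr=0xe3 blk=28 s=4: L1-HIT | VC []
  [3] addr=0x1e3 blk=60 s=4: MISS | VC [28]
  [4] addr=0xe1 blk=28 s=4: VC-HIT | VC [60]
  [5] addr=0xe2 blk=28 s=4: L1-HIT | VC [60]
  [6] addr=0xc6 blk=24 s=0: L1-HIT | VC [60]
  [7] addr=0x1e7 blk=60 s=4: VC-HIT | VC [28]
  [8] addr=0xe5 blk=28 s=4: VC-HIT | VC [60]
  [9] addr=0x19b blk=51 s=3: MISS | VC [60]
  [10] addr=0xe7 blk=28 s=4: L1-HIT | VC [60]
  [11] addr=0xe1 blk=28 s=4: L1-HIT | VC [60]
  [12] addr=0xe1 blk=28 s=4: L1-HIT | VC [60]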